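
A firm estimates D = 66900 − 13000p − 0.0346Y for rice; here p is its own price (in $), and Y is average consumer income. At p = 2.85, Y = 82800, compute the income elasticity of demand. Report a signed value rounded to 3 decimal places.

-0.106

At the given values, D = 66900 − 13000(2.85) − 0.0346(82800) = 26985.12.
∂D/∂Y = -0.0346.
E = (-0.0346) × (82800/26985.12) = -0.10616…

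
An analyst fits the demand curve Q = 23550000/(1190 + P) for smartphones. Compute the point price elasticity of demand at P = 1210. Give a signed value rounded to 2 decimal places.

-0.50

dQ/dP = −23550000/(1190 + P)² = -4.08854. At P = 1210, Q = 9812.5.
Ed = (dQ/dP)·(P/Q) = (-4.08854) × (1210/9812.5) = -0.5041…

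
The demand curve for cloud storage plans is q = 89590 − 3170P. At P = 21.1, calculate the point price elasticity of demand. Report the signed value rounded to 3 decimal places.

dq/dP = −3170. At P = 21.1, q = 89590 − 3170(21.1) = 22703.
Ed = (dq/dP)·(P/q) = −3170 × (21.1/22703) = -2.94617…

-2.946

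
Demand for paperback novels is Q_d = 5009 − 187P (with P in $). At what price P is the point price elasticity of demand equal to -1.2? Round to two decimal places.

Ed = −187P/(5009 − 187P). Set this equal to -1.2:
187P = 1.2·(5009 − 187P) ⇒ 187P(1 + 1.2) = 1.2·5009
P = 1.2·5009 / (187·2.2) = 14.6105…

14.61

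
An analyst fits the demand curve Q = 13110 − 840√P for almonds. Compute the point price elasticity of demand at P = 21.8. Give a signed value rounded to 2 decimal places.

dQ/dP = −840/(2√P) = -89.9541. At P = 21.8, Q = 9188.
Ed = (dQ/dP)·(P/Q) = (-89.9541) × (21.8/9188) = -0.2134…

-0.21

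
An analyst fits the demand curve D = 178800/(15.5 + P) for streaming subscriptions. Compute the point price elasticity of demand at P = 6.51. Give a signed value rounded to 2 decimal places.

-0.30

dD/dP = −178800/(15.5 + P)² = -369.086. At P = 6.51, D = 8123.58.
Ed = (dD/dP)·(P/D) = (-369.086) × (6.51/8123.58) = -0.2957…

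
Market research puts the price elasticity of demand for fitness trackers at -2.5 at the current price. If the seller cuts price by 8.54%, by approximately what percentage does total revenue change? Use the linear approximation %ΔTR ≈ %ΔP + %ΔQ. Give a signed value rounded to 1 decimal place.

%ΔQ ≈ Ed × %ΔP = (-2.5) × (-8.54%) = +21.3500%
%ΔTR ≈ %ΔP + %ΔQ = (-8.54%) + (+21.3500%) = +12.8100%

+12.8%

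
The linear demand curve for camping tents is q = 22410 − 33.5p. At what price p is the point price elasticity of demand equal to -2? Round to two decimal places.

Ed = −33.5p/(22410 − 33.5p). Set this equal to -2:
33.5p = 2·(22410 − 33.5p) ⇒ 33.5p(1 + 2) = 2·22410
p = 2·22410 / (33.5·3) = 445.9701…

445.97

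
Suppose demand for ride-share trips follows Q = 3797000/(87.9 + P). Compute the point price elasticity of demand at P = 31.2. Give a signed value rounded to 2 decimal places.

-0.26

dQ/dP = −3797000/(87.9 + P)² = -267.681. At P = 31.2, Q = 31880.8.
Ed = (dQ/dP)·(P/Q) = (-267.681) × (31.2/31880.8) = -0.2619…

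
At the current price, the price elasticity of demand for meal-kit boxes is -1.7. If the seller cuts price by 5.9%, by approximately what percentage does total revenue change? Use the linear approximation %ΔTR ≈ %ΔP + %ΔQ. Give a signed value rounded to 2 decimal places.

%ΔQ ≈ Ed × %ΔP = (-1.7) × (-5.9%) = +10.0300%
%ΔTR ≈ %ΔP + %ΔQ = (-5.9%) + (+10.0300%) = +4.1300%

+4.13%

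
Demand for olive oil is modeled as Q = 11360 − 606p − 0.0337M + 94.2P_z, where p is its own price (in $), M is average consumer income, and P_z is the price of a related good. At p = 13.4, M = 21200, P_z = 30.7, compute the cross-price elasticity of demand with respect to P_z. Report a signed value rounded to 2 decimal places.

0.53

At the given values, Q = 11360 − 606(13.4) − 0.0337(21200) + 94.2(30.7) = 5417.1.
∂Q/∂P_z = 94.2.
E = (94.2) × (30.7/5417.1) = 0.5338…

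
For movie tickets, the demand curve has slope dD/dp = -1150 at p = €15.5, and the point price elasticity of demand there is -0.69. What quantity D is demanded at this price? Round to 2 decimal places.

25833.33

Ed = (dD/dp)·(p/D) ⇒ D = (dD/dp)·p/Ed = (-1150)·15.5/(-0.69) = 25833.3333…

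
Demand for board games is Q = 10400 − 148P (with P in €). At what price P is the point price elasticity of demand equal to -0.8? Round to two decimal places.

31.23

Ed = −148P/(10400 − 148P). Set this equal to -0.8:
148P = 0.8·(10400 − 148P) ⇒ 148P(1 + 0.8) = 0.8·10400
P = 0.8·10400 / (148·1.8) = 31.2312…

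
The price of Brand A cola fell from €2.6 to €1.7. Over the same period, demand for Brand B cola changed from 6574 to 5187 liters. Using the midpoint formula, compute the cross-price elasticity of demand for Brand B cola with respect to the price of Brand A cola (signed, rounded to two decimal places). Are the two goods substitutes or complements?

0.56; substitutes

%ΔQ_{Brand B cola} = (5187 − 6574)/avg = -1387/5880.5 = -0.235864…
%ΔP_{Brand A cola} = (1.7 − 2.6)/avg = -0.9/2.15 = -0.418604…
E_cross = (-1387/5880.5) / (-0.9/2.15) = 0.5634…
E_cross > 0 ⇒ the goods are substitutes.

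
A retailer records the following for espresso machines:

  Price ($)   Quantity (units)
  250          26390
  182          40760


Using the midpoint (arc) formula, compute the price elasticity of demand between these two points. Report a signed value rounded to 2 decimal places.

-1.36

%ΔQ = (40760 − 26390) / [(26390 + 40760)/2] = 14370/33575 = 0.427997…
%ΔP = (182 − 250) / [(250 + 182)/2] = -68/216 = -0.314814…
Arc Ed = %ΔQ / %ΔP = (14370/33575) / (-68/216) = -1.3595…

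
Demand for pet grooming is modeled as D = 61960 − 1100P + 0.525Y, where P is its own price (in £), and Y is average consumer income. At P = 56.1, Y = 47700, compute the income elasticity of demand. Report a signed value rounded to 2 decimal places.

0.99

At the given values, D = 61960 − 1100(56.1) + 0.525(47700) = 25292.5.
∂D/∂Y = 0.525.
E = (0.525) × (47700/25292.5) = 0.9901…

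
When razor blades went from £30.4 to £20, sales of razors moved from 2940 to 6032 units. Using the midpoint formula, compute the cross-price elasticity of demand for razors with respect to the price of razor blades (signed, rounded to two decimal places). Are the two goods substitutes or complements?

%ΔQ_{razors} = (6032 − 2940)/avg = 3092/4486 = 0.689255…
%ΔP_{razor blades} = (20 − 30.4)/avg = -10.4/25.2 = -0.412698…
E_cross = (3092/4486) / (-10.4/25.2) = -1.6701…
E_cross < 0 ⇒ the goods are complements.

-1.67; complements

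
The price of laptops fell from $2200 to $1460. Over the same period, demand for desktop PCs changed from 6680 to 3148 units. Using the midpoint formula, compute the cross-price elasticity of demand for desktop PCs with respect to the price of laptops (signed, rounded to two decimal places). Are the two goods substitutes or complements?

1.78; substitutes

%ΔQ_{desktop PCs} = (3148 − 6680)/avg = -3532/4914 = -0.718762…
%ΔP_{laptops} = (1460 − 2200)/avg = -740/1830 = -0.404371…
E_cross = (-3532/4914) / (-740/1830) = 1.7774…
E_cross > 0 ⇒ the goods are substitutes.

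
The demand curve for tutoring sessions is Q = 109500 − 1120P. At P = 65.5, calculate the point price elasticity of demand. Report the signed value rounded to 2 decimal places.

dQ/dP = −1120. At P = 65.5, Q = 109500 − 1120(65.5) = 36140.
Ed = (dQ/dP)·(P/Q) = −1120 × (65.5/36140) = -2.0298…

-2.03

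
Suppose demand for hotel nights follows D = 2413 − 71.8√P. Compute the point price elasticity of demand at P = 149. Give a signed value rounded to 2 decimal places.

dD/dP = −71.8/(2√P) = -2.94104. At P = 149, D = 1536.57.
Ed = (dD/dP)·(P/D) = (-2.94104) × (149/1536.57) = -0.2851…

-0.29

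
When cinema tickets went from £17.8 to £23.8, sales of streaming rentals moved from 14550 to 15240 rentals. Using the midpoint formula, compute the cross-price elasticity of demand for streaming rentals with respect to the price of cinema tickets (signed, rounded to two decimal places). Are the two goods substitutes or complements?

0.16; substitutes

%ΔQ_{streaming rentals} = (15240 − 14550)/avg = 690/14895 = 0.046324…
%ΔP_{cinema tickets} = (23.8 − 17.8)/avg = 6/20.8 = 0.288461…
E_cross = (690/14895) / (6/20.8) = 0.1605…
E_cross > 0 ⇒ the goods are substitutes.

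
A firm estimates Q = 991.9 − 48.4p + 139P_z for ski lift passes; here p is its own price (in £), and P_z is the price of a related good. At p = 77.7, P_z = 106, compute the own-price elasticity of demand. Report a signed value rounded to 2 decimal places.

-0.31

At the given values, Q = 991.9 − 48.4(77.7) + 139(106) = 11965.22.
∂Q/∂p = −48.4.
E = (-48.4) × (77.7/11965.22) = -0.3143…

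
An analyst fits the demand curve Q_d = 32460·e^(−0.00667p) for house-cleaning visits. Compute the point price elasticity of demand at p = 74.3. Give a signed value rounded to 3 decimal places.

dQ_d/dp = −0.00667·Q_d = -131.9. At p = 74.3, Q_d = 19775.2.
Ed = (dQ_d/dp)·(p/Q_d) = (-131.9) × (74.3/19775.2) = -0.49558…

-0.496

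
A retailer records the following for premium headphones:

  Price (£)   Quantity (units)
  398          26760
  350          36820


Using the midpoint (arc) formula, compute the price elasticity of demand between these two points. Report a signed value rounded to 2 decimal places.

-2.47

%ΔQ = (36820 − 26760) / [(26760 + 36820)/2] = 10060/31790 = 0.316451…
%ΔP = (350 − 398) / [(398 + 350)/2] = -48/374 = -0.128342…
Arc Ed = %ΔQ / %ΔP = (10060/31790) / (-48/374) = -2.4656…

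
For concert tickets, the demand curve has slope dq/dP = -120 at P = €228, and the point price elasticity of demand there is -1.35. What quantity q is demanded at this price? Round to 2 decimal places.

Ed = (dq/dP)·(P/q) ⇒ q = (dq/dP)·P/Ed = (-120)·228/(-1.35) = 20266.6666…

20266.67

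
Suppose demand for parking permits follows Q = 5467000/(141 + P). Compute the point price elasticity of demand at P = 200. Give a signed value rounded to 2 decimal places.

-0.59

dQ/dP = −5467000/(141 + P)² = -47.0154. At P = 200, Q = 16032.3.
Ed = (dQ/dP)·(P/Q) = (-47.0154) × (200/16032.3) = -0.5865…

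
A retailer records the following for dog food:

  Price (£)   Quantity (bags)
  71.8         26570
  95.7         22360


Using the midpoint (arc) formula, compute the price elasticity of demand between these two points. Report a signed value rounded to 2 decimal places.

%ΔQ = (22360 − 26570) / [(26570 + 22360)/2] = -4210/24465 = -0.172082…
%ΔP = (95.7 − 71.8) / [(71.8 + 95.7)/2] = 23.9/83.75 = 0.285373…
Arc Ed = %ΔQ / %ΔP = (-4210/24465) / (23.9/83.75) = -0.6030…

-0.60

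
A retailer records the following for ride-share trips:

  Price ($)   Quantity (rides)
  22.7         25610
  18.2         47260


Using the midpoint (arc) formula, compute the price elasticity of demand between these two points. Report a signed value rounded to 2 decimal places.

%ΔQ = (47260 − 25610) / [(25610 + 47260)/2] = 21650/36435 = 0.594208…
%ΔP = (18.2 − 22.7) / [(22.7 + 18.2)/2] = -4.5/20.45 = -0.220048…
Arc Ed = %ΔQ / %ΔP = (21650/36435) / (-4.5/20.45) = -2.7003…

-2.70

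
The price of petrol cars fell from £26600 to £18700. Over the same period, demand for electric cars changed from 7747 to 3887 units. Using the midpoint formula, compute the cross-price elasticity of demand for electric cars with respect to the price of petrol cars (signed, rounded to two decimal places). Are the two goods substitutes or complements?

1.90; substitutes

%ΔQ_{electric cars} = (3887 − 7747)/avg = -3860/5817 = -0.663572…
%ΔP_{petrol cars} = (18700 − 26600)/avg = -7900/22650 = -0.348785…
E_cross = (-3860/5817) / (-7900/22650) = 1.9025…
E_cross > 0 ⇒ the goods are substitutes.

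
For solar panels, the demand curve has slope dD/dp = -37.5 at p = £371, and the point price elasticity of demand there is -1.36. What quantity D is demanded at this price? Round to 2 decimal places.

10229.78

Ed = (dD/dp)·(p/D) ⇒ D = (dD/dp)·p/Ed = (-37.5)·371/(-1.36) = 10229.7794…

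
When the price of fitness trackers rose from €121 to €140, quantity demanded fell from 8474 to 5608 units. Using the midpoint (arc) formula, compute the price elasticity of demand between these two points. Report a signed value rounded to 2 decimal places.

%ΔQ = (5608 − 8474) / [(8474 + 5608)/2] = -2866/7041 = -0.407044…
%ΔP = (140 − 121) / [(121 + 140)/2] = 19/130.5 = 0.145593…
Arc Ed = %ΔQ / %ΔP = (-2866/7041) / (19/130.5) = -2.7957…

-2.80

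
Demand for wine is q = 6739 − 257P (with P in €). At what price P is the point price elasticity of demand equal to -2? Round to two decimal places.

Ed = −257P/(6739 − 257P). Set this equal to -2:
257P = 2·(6739 − 257P) ⇒ 257P(1 + 2) = 2·6739
P = 2·6739 / (257·3) = 17.4811…

17.48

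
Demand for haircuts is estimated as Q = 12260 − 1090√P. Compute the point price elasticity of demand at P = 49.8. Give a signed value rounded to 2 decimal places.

-0.84

dQ/dP = −1090/(2√P) = -77.2293. At P = 49.8, Q = 4567.97.
Ed = (dQ/dP)·(P/Q) = (-77.2293) × (49.8/4567.97) = -0.8419…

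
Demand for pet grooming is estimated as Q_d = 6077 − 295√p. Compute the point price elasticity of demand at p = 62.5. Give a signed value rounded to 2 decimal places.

-0.31

dQ_d/dp = −295/(2√p) = -18.6574. At p = 62.5, Q_d = 3744.82.
Ed = (dQ_d/dp)·(p/Q_d) = (-18.6574) × (62.5/3744.82) = -0.3113…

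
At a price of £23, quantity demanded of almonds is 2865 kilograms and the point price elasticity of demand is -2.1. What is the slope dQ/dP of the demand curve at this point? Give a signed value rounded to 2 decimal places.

Ed = (dQ/dP)·(P/Q) ⇒ dQ/dP = Ed·Q/P = (-2.1)·2865/23 = -261.5869…

-261.59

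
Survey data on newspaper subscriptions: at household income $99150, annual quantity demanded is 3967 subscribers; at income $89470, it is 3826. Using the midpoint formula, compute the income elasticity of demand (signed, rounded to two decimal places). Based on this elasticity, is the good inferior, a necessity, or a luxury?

0.35; necessity

%ΔQ = (3826 − 3967)/[( 3967 + 3826)/2] = -141/3896.5 = -0.036186…
%ΔIncome = (89470 − 99150)/[( 99150 + 89470)/2] = -9680/94310 = -0.102640…
E_income = (-141/3896.5) / (-9680/94310) = 0.3525…
0 < E_income < 1 ⇒ normal good, necessity.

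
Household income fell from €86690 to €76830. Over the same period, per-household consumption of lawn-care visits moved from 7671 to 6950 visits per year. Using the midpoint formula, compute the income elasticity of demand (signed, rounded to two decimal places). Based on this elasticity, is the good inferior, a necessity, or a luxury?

0.82; necessity

%ΔQ = (6950 − 7671)/[( 7671 + 6950)/2] = -721/7310.5 = -0.098625…
%ΔIncome = (76830 − 86690)/[( 86690 + 76830)/2] = -9860/81760 = -0.120596…
E_income = (-721/7310.5) / (-9860/81760) = 0.8178…
0 < E_income < 1 ⇒ normal good, necessity.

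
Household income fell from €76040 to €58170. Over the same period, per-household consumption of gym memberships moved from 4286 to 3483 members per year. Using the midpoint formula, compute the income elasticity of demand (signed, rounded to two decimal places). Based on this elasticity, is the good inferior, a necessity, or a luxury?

0.78; necessity

%ΔQ = (3483 − 4286)/[( 4286 + 3483)/2] = -803/3884.5 = -0.206719…
%ΔIncome = (58170 − 76040)/[( 76040 + 58170)/2] = -17870/67105 = -0.266299…
E_income = (-803/3884.5) / (-17870/67105) = 0.7762…
0 < E_income < 1 ⇒ normal good, necessity.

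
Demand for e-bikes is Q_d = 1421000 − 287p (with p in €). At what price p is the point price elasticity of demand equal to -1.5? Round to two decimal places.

2970.73

Ed = −287p/(1421000 − 287p). Set this equal to -1.5:
287p = 1.5·(1421000 − 287p) ⇒ 287p(1 + 1.5) = 1.5·1421000
p = 1.5·1421000 / (287·2.5) = 2970.7317…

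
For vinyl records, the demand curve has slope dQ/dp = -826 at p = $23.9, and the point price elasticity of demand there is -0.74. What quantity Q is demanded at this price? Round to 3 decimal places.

Ed = (dQ/dp)·(p/Q) ⇒ Q = (dQ/dp)·p/Ed = (-826)·23.9/(-0.74) = 26677.56756…

26677.568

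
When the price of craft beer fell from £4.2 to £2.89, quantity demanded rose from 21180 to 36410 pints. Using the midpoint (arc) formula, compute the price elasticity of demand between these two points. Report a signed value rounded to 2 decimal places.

%ΔQ = (36410 − 21180) / [(21180 + 36410)/2] = 15230/28795 = 0.528911…
%ΔP = (2.89 − 4.2) / [(4.2 + 2.89)/2] = -1.31/3.545 = -0.369534…
Arc Ed = %ΔQ / %ΔP = (15230/28795) / (-1.31/3.545) = -1.4312…

-1.43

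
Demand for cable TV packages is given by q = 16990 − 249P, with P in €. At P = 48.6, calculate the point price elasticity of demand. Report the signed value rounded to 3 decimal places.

dq/dP = −249. At P = 48.6, q = 16990 − 249(48.6) = 4888.6.
Ed = (dq/dP)·(P/q) = −249 × (48.6/4888.6) = -2.47543…

-2.475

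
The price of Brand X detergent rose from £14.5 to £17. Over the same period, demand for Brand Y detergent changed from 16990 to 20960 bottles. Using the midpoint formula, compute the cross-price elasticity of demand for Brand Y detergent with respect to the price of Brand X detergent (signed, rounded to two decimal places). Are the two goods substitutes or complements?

1.32; substitutes

%ΔQ_{Brand Y detergent} = (20960 − 16990)/avg = 3970/18975 = 0.209222…
%ΔP_{Brand X detergent} = (17 − 14.5)/avg = 2.5/15.75 = 0.158730…
E_cross = (3970/18975) / (2.5/15.75) = 1.3181…
E_cross > 0 ⇒ the goods are substitutes.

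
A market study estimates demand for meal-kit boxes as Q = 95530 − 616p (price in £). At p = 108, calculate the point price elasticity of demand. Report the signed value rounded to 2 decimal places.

-2.29

dQ/dp = −616. At p = 108, Q = 95530 − 616(108) = 29002.
Ed = (dQ/dp)·(p/Q) = −616 × (108/29002) = -2.2939…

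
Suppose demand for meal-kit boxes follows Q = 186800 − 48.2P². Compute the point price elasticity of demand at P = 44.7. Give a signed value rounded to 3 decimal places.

-2.129

dQ/dP = −2·48.2·P = -4309.08. At P = 44.7, Q = 90492.062.
Ed = (dQ/dP)·(P/Q) = (-4309.08) × (44.7/90492.062) = -2.12853…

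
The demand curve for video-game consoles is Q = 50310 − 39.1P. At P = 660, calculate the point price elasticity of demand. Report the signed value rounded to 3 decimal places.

dQ/dP = −39.1. At P = 660, Q = 50310 − 39.1(660) = 24504.
Ed = (dQ/dP)·(P/Q) = −39.1 × (660/24504) = -1.05313…

-1.053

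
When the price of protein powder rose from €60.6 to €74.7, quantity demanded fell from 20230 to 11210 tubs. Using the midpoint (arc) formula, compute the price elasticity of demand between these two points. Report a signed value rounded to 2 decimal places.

%ΔQ = (11210 − 20230) / [(20230 + 11210)/2] = -9020/15720 = -0.573791…
%ΔP = (74.7 − 60.6) / [(60.6 + 74.7)/2] = 14.1/67.65 = 0.208425…
Arc Ed = %ΔQ / %ΔP = (-9020/15720) / (14.1/67.65) = -2.7529…

-2.75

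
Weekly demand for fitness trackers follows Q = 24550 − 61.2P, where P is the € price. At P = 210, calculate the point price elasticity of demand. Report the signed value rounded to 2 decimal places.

-1.10

dQ/dP = −61.2. At P = 210, Q = 24550 − 61.2(210) = 11698.
Ed = (dQ/dP)·(P/Q) = −61.2 × (210/11698) = -1.0986…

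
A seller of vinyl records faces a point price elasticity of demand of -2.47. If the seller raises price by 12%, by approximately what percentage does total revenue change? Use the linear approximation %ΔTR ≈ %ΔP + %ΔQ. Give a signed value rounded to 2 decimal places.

-17.64%

%ΔQ ≈ Ed × %ΔP = (-2.47) × (+12%) = -29.6400%
%ΔTR ≈ %ΔP + %ΔQ = (+12%) + (-29.6400%) = -17.6400%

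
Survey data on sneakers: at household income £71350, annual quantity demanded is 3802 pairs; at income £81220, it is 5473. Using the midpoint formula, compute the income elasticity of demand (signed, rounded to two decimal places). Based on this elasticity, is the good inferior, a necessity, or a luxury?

%ΔQ = (5473 − 3802)/[( 3802 + 5473)/2] = 1671/4637.5 = 0.360323…
%ΔIncome = (81220 − 71350)/[( 71350 + 81220)/2] = 9870/76285 = 0.129383…
E_income = (1671/4637.5) / (9870/76285) = 2.7849…
E_income > 1 ⇒ normal good, luxury.

2.78; luxury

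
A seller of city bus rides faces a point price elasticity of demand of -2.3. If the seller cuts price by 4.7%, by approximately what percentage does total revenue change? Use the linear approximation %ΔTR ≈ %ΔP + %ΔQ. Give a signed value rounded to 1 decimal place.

+6.1%

%ΔQ ≈ Ed × %ΔP = (-2.3) × (-4.7%) = +10.8100%
%ΔTR ≈ %ΔP + %ΔQ = (-4.7%) + (+10.8100%) = +6.1100%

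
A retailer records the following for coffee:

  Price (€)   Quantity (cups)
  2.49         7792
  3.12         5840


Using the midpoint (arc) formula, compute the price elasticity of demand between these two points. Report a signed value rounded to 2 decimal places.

-1.28

%ΔQ = (5840 − 7792) / [(7792 + 5840)/2] = -1952/6816 = -0.286384…
%ΔP = (3.12 − 2.49) / [(2.49 + 3.12)/2] = 0.63/2.805 = 0.224598…
Arc Ed = %ΔQ / %ΔP = (-1952/6816) / (0.63/2.805) = -1.2750…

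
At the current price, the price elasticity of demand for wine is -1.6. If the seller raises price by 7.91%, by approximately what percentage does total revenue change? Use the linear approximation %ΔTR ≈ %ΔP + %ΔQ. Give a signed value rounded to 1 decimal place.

-4.7%

%ΔQ ≈ Ed × %ΔP = (-1.6) × (+7.91%) = -12.6560%
%ΔTR ≈ %ΔP + %ΔQ = (+7.91%) + (-12.6560%) = -4.7460%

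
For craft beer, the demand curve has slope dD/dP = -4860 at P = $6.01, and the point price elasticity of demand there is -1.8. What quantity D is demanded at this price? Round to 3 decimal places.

16227.000

Ed = (dD/dP)·(P/D) ⇒ D = (dD/dP)·P/Ed = (-4860)·6.01/(-1.8) = 16227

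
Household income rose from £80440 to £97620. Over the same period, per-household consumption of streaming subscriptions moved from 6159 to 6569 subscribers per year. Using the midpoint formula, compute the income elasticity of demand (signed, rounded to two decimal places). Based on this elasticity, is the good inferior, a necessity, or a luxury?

%ΔQ = (6569 − 6159)/[( 6159 + 6569)/2] = 410/6364 = 0.064424…
%ΔIncome = (97620 − 80440)/[( 80440 + 97620)/2] = 17180/89030 = 0.192968…
E_income = (410/6364) / (17180/89030) = 0.3338…
0 < E_income < 1 ⇒ normal good, necessity.

0.33; necessity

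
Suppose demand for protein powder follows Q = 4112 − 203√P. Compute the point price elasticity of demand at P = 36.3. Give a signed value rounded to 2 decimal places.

dQ/dP = −203/(2√P) = -16.8466. At P = 36.3, Q = 2888.94.
Ed = (dQ/dP)·(P/Q) = (-16.8466) × (36.3/2888.94) = -0.2116…

-0.21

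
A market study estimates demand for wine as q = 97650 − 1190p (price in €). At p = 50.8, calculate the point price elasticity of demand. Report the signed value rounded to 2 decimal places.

dq/dp = −1190. At p = 50.8, q = 97650 − 1190(50.8) = 37198.
Ed = (dq/dp)·(p/q) = −1190 × (50.8/37198) = -1.6251…

-1.63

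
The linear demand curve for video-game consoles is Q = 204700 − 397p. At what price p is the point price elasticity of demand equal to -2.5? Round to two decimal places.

368.30

Ed = −397p/(204700 − 397p). Set this equal to -2.5:
397p = 2.5·(204700 − 397p) ⇒ 397p(1 + 2.5) = 2.5·204700
p = 2.5·204700 / (397·3.5) = 368.2979…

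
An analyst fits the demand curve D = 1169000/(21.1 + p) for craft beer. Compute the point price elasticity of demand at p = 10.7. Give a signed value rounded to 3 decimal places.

-0.336

dD/dp = −1169000/(21.1 + p)² = -1156.01. At p = 10.7, D = 36761.
Ed = (dD/dp)·(p/D) = (-1156.01) × (10.7/36761) = -0.33647…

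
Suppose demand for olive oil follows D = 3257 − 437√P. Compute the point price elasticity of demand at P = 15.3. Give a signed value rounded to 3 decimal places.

-0.552

dD/dP = −437/(2√P) = -55.8606. At P = 15.3, D = 1547.67.
Ed = (dD/dP)·(P/D) = (-55.8606) × (15.3/1547.67) = -0.55223…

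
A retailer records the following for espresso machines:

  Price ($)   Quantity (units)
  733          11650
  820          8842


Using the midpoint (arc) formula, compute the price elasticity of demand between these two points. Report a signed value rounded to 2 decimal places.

%ΔQ = (8842 − 11650) / [(11650 + 8842)/2] = -2808/10246 = -0.274058…
%ΔP = (820 − 733) / [(733 + 820)/2] = 87/776.5 = 0.112041…
Arc Ed = %ΔQ / %ΔP = (-2808/10246) / (87/776.5) = -2.4460…

-2.45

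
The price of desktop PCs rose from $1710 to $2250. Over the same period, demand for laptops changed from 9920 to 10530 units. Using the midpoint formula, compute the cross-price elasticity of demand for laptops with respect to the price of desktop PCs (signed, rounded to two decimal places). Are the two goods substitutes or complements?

0.22; substitutes

%ΔQ_{laptops} = (10530 − 9920)/avg = 610/10225 = 0.059657…
%ΔP_{desktop PCs} = (2250 − 1710)/avg = 540/1980 = 0.272727…
E_cross = (610/10225) / (540/1980) = 0.2187…
E_cross > 0 ⇒ the goods are substitutes.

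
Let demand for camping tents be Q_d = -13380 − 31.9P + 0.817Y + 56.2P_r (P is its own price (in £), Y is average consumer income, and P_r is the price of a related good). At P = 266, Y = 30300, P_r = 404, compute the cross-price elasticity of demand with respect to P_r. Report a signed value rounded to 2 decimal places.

At the given values, Q_d = -13380 − 31.9(266) + 0.817(30300) + 56.2(404) = 25594.5.
∂Q_d/∂P_r = 56.2.
E = (56.2) × (404/25594.5) = 0.8870…

0.89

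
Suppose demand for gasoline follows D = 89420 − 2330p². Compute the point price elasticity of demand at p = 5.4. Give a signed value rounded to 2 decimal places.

-6.33

dD/dp = −2·2330·p = -25164. At p = 5.4, D = 21477.2.
Ed = (dD/dp)·(p/D) = (-25164) × (5.4/21477.2) = -6.3269…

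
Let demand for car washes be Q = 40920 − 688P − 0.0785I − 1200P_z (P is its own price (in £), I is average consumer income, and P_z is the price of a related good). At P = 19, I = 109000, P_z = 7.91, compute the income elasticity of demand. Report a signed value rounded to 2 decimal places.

-0.87

At the given values, Q = 40920 − 688(19) − 0.0785(109000) − 1200(7.91) = 9799.5.
∂Q/∂I = -0.0785.
E = (-0.0785) × (109000/9799.5) = -0.8731…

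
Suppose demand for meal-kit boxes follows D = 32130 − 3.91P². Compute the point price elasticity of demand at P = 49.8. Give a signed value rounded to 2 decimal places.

dD/dP = −2·3.91·P = -389.436. At P = 49.8, D = 22433.0436.
Ed = (dD/dP)·(P/D) = (-389.436) × (49.8/22433.0436) = -0.8645…

-0.86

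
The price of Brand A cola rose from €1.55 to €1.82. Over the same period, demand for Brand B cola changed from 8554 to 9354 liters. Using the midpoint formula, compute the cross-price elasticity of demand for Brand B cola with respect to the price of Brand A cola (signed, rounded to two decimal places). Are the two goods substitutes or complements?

%ΔQ_{Brand B cola} = (9354 − 8554)/avg = 800/8954 = 0.089345…
%ΔP_{Brand A cola} = (1.82 − 1.55)/avg = 0.27/1.685 = 0.160237…
E_cross = (800/8954) / (0.27/1.685) = 0.5575…
E_cross > 0 ⇒ the goods are substitutes.

0.56; substitutes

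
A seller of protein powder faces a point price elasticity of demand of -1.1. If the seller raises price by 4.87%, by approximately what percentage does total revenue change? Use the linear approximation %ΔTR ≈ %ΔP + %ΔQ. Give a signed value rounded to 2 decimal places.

%ΔQ ≈ Ed × %ΔP = (-1.1) × (+4.87%) = -5.3570%
%ΔTR ≈ %ΔP + %ΔQ = (+4.87%) + (-5.3570%) = -0.4870%

-0.49%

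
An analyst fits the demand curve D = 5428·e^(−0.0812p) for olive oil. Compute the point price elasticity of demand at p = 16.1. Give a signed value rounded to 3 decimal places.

dD/dp = −0.0812·D = -119.243. At p = 16.1, D = 1468.51.
Ed = (dD/dp)·(p/D) = (-119.243) × (16.1/1468.51) = -1.30732

-1.307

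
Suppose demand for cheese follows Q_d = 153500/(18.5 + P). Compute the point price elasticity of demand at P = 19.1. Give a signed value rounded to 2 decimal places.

dQ_d/dP = −153500/(18.5 + P)² = -108.576. At P = 19.1, Q_d = 4082.45.
Ed = (dQ_d/dP)·(P/Q_d) = (-108.576) × (19.1/4082.45) = -0.5079…

-0.51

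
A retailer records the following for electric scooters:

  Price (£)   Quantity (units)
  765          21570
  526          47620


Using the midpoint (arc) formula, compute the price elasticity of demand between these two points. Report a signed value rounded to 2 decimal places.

%ΔQ = (47620 − 21570) / [(21570 + 47620)/2] = 26050/34595 = 0.752998…
%ΔP = (526 − 765) / [(765 + 526)/2] = -239/645.5 = -0.370255…
Arc Ed = %ΔQ / %ΔP = (26050/34595) / (-239/645.5) = -2.0337…

-2.03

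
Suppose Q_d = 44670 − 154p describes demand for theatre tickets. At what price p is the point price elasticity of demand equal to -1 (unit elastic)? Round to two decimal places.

Ed = −154p/(44670 − 154p). Set this equal to -1:
154p = 1·(44670 − 154p) ⇒ 154p(1 + 1) = 1·44670
p = 1·44670 / (154·2) = 145.0324…

145.03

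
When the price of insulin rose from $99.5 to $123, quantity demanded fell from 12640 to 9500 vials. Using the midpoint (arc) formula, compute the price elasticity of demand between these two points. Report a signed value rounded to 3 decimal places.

-1.343

%ΔQ = (9500 − 12640) / [(12640 + 9500)/2] = -3140/11070 = -0.283649…
%ΔP = (123 − 99.5) / [(99.5 + 123)/2] = 23.5/111.25 = 0.211235…
Arc Ed = %ΔQ / %ΔP = (-3140/11070) / (23.5/111.25) = -1.34280…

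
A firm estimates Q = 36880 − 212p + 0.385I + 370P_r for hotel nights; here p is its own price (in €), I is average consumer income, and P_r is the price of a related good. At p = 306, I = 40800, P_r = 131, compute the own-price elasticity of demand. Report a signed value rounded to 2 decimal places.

At the given values, Q = 36880 − 212(306) + 0.385(40800) + 370(131) = 36186.
∂Q/∂p = −212.
E = (-212) × (306/36186) = -1.7927…

-1.79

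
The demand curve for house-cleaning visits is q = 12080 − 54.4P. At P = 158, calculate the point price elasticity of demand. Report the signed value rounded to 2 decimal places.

-2.47

dq/dP = −54.4. At P = 158, q = 12080 − 54.4(158) = 3484.8.
Ed = (dq/dP)·(P/q) = −54.4 × (158/3484.8) = -2.4664…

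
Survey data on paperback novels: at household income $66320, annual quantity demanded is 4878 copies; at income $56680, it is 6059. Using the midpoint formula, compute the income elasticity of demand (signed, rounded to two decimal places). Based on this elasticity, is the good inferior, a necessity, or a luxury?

-1.38; inferior

%ΔQ = (6059 − 4878)/[( 4878 + 6059)/2] = 1181/5468.5 = 0.215964…
%ΔIncome = (56680 − 66320)/[( 66320 + 56680)/2] = -9640/61500 = -0.156747…
E_income = (1181/5468.5) / (-9640/61500) = -1.3777…
E_income < 0 ⇒ inferior good.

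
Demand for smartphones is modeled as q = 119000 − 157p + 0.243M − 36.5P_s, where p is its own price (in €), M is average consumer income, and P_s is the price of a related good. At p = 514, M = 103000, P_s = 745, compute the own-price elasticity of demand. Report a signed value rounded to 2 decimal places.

-2.23

At the given values, q = 119000 − 157(514) + 0.243(103000) − 36.5(745) = 36138.5.
∂q/∂p = −157.
E = (-157) × (514/36138.5) = -2.2330…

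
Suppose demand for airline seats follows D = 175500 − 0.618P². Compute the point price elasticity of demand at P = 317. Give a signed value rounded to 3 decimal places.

dD/dP = −2·0.618·P = -391.812. At P = 317, D = 113397.798.
Ed = (dD/dP)·(P/D) = (-391.812) × (317/113397.798) = -1.09529…

-1.095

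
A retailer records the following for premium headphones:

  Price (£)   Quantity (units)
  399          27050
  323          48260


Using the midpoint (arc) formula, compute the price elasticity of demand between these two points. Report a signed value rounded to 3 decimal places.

%ΔQ = (48260 − 27050) / [(27050 + 48260)/2] = 21210/37655 = 0.563271…
%ΔP = (323 − 399) / [(399 + 323)/2] = -76/361 = -0.210526…
Arc Ed = %ΔQ / %ΔP = (21210/37655) / (-76/361) = -2.67554…

-2.676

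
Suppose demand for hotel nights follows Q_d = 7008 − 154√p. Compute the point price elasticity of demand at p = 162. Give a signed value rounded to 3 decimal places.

-0.194

dQ_d/dp = −154/(2√p) = -6.04969. At p = 162, Q_d = 5047.9.
Ed = (dQ_d/dp)·(p/Q_d) = (-6.04969) × (162/5047.9) = -0.19415…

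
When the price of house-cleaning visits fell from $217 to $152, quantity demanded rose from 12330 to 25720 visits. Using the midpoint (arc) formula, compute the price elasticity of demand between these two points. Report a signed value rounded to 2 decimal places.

%ΔQ = (25720 − 12330) / [(12330 + 25720)/2] = 13390/19025 = 0.703810…
%ΔP = (152 − 217) / [(217 + 152)/2] = -65/184.5 = -0.352303…
Arc Ed = %ΔQ / %ΔP = (13390/19025) / (-65/184.5) = -1.9977…

-2.00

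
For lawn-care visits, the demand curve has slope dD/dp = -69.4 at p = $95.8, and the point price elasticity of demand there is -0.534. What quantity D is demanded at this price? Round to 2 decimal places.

12450.41

Ed = (dD/dp)·(p/D) ⇒ D = (dD/dp)·p/Ed = (-69.4)·95.8/(-0.534) = 12450.4119…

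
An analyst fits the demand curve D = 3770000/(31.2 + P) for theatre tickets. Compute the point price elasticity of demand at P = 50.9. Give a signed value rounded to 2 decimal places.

-0.62

dD/dP = −3770000/(31.2 + P)² = -559.313. At P = 50.9, D = 45919.6.
Ed = (dD/dP)·(P/D) = (-559.313) × (50.9/45919.6) = -0.6199…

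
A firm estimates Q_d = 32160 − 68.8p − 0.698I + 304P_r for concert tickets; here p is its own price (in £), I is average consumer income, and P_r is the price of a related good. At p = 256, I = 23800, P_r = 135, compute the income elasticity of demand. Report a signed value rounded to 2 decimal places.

-0.43

At the given values, Q_d = 32160 − 68.8(256) − 0.698(23800) + 304(135) = 38974.8.
∂Q_d/∂I = -0.698.
E = (-0.698) × (23800/38974.8) = -0.4262…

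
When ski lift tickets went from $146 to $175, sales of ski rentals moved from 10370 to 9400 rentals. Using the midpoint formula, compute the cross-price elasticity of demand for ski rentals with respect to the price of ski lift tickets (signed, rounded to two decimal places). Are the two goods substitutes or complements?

-0.54; complements

%ΔQ_{ski rentals} = (9400 − 10370)/avg = -970/9885 = -0.098128…
%ΔP_{ski lift tickets} = (175 − 146)/avg = 29/160.5 = 0.180685…
E_cross = (-970/9885) / (29/160.5) = -0.5430…
E_cross < 0 ⇒ the goods are complements.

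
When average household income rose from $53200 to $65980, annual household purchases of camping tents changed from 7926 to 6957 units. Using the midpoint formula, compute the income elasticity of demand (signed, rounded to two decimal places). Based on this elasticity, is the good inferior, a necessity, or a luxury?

-0.61; inferior

%ΔQ = (6957 − 7926)/[( 7926 + 6957)/2] = -969/7441.5 = -0.130215…
%ΔIncome = (65980 − 53200)/[( 53200 + 65980)/2] = 12780/59590 = 0.214465…
E_income = (-969/7441.5) / (12780/59590) = -0.6071…
E_income < 0 ⇒ inferior good.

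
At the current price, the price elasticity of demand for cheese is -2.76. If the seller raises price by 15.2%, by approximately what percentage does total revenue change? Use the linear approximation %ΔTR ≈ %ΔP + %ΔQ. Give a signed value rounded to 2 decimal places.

-26.75%

%ΔQ ≈ Ed × %ΔP = (-2.76) × (+15.2%) = -41.9520%
%ΔTR ≈ %ΔP + %ΔQ = (+15.2%) + (-41.9520%) = -26.7520%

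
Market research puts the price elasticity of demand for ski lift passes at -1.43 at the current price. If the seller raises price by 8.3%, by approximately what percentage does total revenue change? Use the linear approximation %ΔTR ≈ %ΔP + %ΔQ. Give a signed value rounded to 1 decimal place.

-3.6%

%ΔQ ≈ Ed × %ΔP = (-1.43) × (+8.3%) = -11.8690%
%ΔTR ≈ %ΔP + %ΔQ = (+8.3%) + (-11.8690%) = -3.5690%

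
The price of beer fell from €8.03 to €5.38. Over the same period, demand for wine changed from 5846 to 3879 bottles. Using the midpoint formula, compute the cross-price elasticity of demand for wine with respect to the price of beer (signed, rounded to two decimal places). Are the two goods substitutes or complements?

%ΔQ_{wine} = (3879 − 5846)/avg = -1967/4862.5 = -0.404524…
%ΔP_{beer} = (5.38 − 8.03)/avg = -2.65/6.705 = -0.395227…
E_cross = (-1967/4862.5) / (-2.65/6.705) = 1.0235…
E_cross > 0 ⇒ the goods are substitutes.

1.02; substitutes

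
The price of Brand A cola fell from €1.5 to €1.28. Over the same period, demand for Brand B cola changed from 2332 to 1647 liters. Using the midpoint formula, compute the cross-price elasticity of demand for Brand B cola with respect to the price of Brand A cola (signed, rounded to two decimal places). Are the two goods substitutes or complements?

2.18; substitutes

%ΔQ_{Brand B cola} = (1647 − 2332)/avg = -685/1989.5 = -0.344307…
%ΔP_{Brand A cola} = (1.28 − 1.5)/avg = -0.22/1.39 = -0.158273…
E_cross = (-685/1989.5) / (-0.22/1.39) = 2.1753…
E_cross > 0 ⇒ the goods are substitutes.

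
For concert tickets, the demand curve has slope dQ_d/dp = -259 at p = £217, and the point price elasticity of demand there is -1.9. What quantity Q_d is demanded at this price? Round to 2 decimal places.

29580.53

Ed = (dQ_d/dp)·(p/Q_d) ⇒ Q_d = (dQ_d/dp)·p/Ed = (-259)·217/(-1.9) = 29580.5263…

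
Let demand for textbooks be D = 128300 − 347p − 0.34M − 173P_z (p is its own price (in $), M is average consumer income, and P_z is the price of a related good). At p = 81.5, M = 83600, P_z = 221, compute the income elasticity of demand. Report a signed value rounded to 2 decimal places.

At the given values, D = 128300 − 347(81.5) − 0.34(83600) − 173(221) = 33362.5.
∂D/∂M = -0.34.
E = (-0.34) × (83600/33362.5) = -0.8519…

-0.85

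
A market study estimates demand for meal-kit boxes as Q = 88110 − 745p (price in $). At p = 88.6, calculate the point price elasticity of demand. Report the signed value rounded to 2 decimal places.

dQ/dp = −745. At p = 88.6, Q = 88110 − 745(88.6) = 22103.
Ed = (dQ/dp)·(p/Q) = −745 × (88.6/22103) = -2.9863…

-2.99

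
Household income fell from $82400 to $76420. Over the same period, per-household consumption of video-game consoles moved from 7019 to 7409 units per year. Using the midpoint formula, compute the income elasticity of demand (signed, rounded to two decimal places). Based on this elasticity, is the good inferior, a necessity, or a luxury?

-0.72; inferior

%ΔQ = (7409 − 7019)/[( 7019 + 7409)/2] = 390/7214 = 0.054061…
%ΔIncome = (76420 − 82400)/[( 82400 + 76420)/2] = -5980/79410 = -0.075305…
E_income = (390/7214) / (-5980/79410) = -0.7178…
E_income < 0 ⇒ inferior good.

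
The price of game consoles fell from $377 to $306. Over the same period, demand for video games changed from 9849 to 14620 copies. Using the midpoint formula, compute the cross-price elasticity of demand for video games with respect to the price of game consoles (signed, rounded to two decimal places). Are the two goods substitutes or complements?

-1.88; complements

%ΔQ_{video games} = (14620 − 9849)/avg = 4771/12234.5 = 0.389962…
%ΔP_{game consoles} = (306 − 377)/avg = -71/341.5 = -0.207906…
E_cross = (4771/12234.5) / (-71/341.5) = -1.8756…
E_cross < 0 ⇒ the goods are complements.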